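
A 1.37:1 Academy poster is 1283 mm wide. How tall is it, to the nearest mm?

936 mm

Height = 1283 / 1.370 = 936.50.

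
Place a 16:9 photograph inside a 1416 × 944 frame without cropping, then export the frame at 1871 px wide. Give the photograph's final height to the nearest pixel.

1052 px

In the 1416×944 frame the photograph fills the width: height = 1416 × 9/16 ≈ 796.50 px.
Resizing to 1871 px wide multiplies everything by 1.3213: 796.50 → 1052.44 px.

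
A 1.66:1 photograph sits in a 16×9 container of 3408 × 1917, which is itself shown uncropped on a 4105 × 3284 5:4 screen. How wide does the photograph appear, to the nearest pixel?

3833 px

Inside the 3408×1917 canvas the photograph is height-limited at 3182.22 × 1917.00.
16×9 in 4105×3284: fills the width, so the intermediate becomes 4105.00 × 2309.06 — a scale of ×1.2045.
Applying the same ×1.2045: 3182.22 → 3833.04.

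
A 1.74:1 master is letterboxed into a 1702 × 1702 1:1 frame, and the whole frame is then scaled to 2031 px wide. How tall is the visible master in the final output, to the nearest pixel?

In the 1702×1702 frame the master fills the width: height = 1702 / 1.740 ≈ 978.16 px.
Resizing to 2031 px wide multiplies everything by 1.1933: 978.16 → 1167.24 px.

1167 px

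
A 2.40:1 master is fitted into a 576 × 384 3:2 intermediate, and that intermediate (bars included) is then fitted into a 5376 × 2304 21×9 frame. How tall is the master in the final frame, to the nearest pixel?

2.40:1 in 576×384: fills the width, so the master is 576.00 × 240.00.
3:2 in 5376×2304: fills the height, so the intermediate becomes 3456.00 × 2304.00 — a scale of ×6.0000.
The master scales with it: height 240.00 × 6.0000 ≈ 1440.00.

1440 px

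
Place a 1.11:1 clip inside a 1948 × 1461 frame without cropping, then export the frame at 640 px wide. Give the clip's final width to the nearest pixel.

Fitted into 1948×1461, the clip spans the height; its width is 1461 × 1.110 ≈ 1621.71 px.
Scaling 1948 → 640 is ×0.3285, so the width becomes 1621.71 × 0.3285 ≈ 532.80 px.

533 px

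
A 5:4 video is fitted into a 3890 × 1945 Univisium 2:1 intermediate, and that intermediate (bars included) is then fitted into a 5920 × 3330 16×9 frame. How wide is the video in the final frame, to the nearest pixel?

5:4 in 3890×1945: fills the height, so the video is 2431.25 × 1945.00.
Univisium 2:1 in 5920×3330: fills the width, so the intermediate becomes 5920.00 × 2960.00 — a scale of ×1.5219.
So the video's width is 2431.25 × 1.5219 ≈ 3700.00.

3700 px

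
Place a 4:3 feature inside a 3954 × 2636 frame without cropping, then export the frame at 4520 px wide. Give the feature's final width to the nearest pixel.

At 3954×2636 the feature is height-limited, so width = 2636 × 4/3 ≈ 3514.67 px.
Scaling 3954 → 4520 is ×1.1431, so the width becomes 3514.67 × 1.1431 ≈ 4017.78 px.

4018 px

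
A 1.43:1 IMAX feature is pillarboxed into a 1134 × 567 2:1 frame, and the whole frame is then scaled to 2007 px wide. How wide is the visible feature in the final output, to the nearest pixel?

At 1134×567 the feature is height-limited, so width = 567 × 1.430 ≈ 810.81 px.
Scaling 1134 → 2007 is ×1.7698, so the width becomes 810.81 × 1.7698 ≈ 1435.01 px.

1435 px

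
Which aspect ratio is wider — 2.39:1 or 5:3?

2.39:1

2.39 and 5:3 = 1.667; 2.39 > 1.667.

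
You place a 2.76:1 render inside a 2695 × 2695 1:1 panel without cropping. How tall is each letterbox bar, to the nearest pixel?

859 px

2.76:1 is wider than 1:1, so it spans the full width.
Content height = 2695 / 2.760 ≈ 976.45 px.
2695 − 976.45 = 1718.55 px of bars (859.28 each).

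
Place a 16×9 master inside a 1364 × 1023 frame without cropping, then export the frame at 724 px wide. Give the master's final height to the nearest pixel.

At 1364×1023 the master is width-limited, so height = 1364 × 9/16 ≈ 767.25 px.
The frame scales by 724/1364 = 0.5308; 767.25 × 0.5308 ≈ 407.25 px.

407 px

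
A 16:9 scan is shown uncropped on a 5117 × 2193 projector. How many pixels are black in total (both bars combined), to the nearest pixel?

16:9 is narrower than 21×9, so it spans the full height.
The scan is 2193 × 16/9 ≈ 3898.6667 px wide.
Black = 5117 − 3898.6667 = 1218.3333 px.
Across the 2193-px span: 1218.3333 × 2193 ≈ 2671805 px.

2671805 pixels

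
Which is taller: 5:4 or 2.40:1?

5:4 = 1.25 and 2.4; 2.4 > 1.25. The smaller width-to-height ratio is the taller frame.

5:4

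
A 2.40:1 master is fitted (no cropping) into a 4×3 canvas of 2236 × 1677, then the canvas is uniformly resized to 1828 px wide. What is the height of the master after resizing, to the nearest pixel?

At 2236×1677 the master is width-limited, so height = 2236 / 2.400 ≈ 931.67 px.
Resizing to 1828 px wide multiplies everything by 0.8175: 931.67 → 761.67 px.

762 px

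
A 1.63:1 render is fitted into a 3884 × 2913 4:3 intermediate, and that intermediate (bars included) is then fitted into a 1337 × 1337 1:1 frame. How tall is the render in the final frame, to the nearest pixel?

First fit — 1.63:1 into 3884×2913 spans the width: 3884.00 × 2382.82.
The 4:3 canvas is width-limited in 1337×1337, giving 1337.00 × 1002.75; scale factor 0.3442.
So the render's height is 2382.82 × 0.3442 ≈ 820.25.

820 px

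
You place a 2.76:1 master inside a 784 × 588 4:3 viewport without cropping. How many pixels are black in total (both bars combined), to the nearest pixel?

Since 2.760 > 1.333, the master is width-limited.
That makes the image 284.0580 px tall (784 / 2.760).
Black = 588 − 284.0580 = 303.9420 px.
Bar area = 303.9420 × 784 ≈ 238291 px.

238291 pixels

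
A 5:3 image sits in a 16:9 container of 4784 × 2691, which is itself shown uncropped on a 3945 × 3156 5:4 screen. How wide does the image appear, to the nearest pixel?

3698 px

5:3 in 4784×2691: fills the height, so the image is 4485.00 × 2691.00.
Second fit — the 16:9 canvas into 3945×3156 spans the width: 3945.00 × 2219.06 (×0.8246 from 4784×2691).
So the image's width is 4485.00 × 0.8246 ≈ 3698.44.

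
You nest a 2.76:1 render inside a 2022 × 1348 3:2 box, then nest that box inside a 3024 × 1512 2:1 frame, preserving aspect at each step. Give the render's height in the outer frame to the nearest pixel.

Inside the 2022×1348 canvas the render is width-limited at 2022.00 × 732.61.
Second fit — the 3:2 canvas into 3024×1512 spans the height: 2268.00 × 1512.00 (×1.1217 from 2022×1348).
Applying the same ×1.1217: 732.61 → 821.74.

822 px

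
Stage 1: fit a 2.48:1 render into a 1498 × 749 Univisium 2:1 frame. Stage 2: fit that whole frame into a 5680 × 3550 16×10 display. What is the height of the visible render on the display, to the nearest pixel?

Inside the 1498×749 canvas the render is width-limited at 1498.00 × 604.03.
Second fit — the Univisium 2:1 canvas into 5680×3550 spans the width: 5680.00 × 2840.00 (×3.7917 from 1498×749).
Applying the same ×3.7917: 604.03 → 2290.32.

2290 px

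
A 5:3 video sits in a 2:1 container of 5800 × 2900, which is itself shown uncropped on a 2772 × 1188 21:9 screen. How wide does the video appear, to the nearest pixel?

Inside the 5800×2900 canvas the video is height-limited at 4833.33 × 2900.00.
2:1 in 2772×1188: fills the height, so the intermediate becomes 2376.00 × 1188.00 — a scale of ×0.4097.
So the video's width is 4833.33 × 0.4097 ≈ 1980.00.

1980 px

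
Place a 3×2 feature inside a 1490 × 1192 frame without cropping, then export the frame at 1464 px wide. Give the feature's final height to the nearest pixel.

In the 1490×1192 frame the feature fills the width: height = 1490 × 2/3 ≈ 993.33 px.
Scaling 1490 → 1464 is ×0.9826, so the height becomes 993.33 × 0.9826 ≈ 976.00 px.

976 px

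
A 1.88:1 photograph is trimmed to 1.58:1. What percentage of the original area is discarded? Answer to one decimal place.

The height stays; only width is cut (since 1.58:1 is narrower than 1.88:1).
Fraction kept = (1.580)/(1.880) ≈ 84.04%, so 15.96% is lost.

16.0%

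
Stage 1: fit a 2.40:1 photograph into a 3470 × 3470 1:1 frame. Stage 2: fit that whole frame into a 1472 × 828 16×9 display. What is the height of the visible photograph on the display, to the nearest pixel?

First fit — 2.40:1 into 3470×3470 spans the width: 3470.00 × 1445.83.
Second fit — the 1:1 canvas into 1472×828 spans the height: 828.00 × 828.00 (×0.2386 from 3470×3470).
The photograph scales with it: height 1445.83 × 0.2386 ≈ 345.00.

345 px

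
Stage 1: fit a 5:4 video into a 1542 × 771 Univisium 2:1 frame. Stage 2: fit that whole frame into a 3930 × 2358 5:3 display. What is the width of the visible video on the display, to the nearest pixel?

5:4 in 1542×771: fills the height, so the video is 963.75 × 771.00.
Univisium 2:1 in 3930×2358: fills the width, so the intermediate becomes 3930.00 × 1965.00 — a scale of ×2.5486.
Applying the same ×2.5486: 963.75 → 2456.25.

2456 px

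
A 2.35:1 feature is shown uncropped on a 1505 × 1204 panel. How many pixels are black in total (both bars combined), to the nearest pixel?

848180 pixels

2.35:1 (2.350) > 5:4 (1.250), so the feature fills the width.
The feature is 1505 / 2.350 ≈ 640.4255 px tall.
Leftover height: 1204 − 640.4255 = 563.5745 px.
That's 563.5745 × 1505 ≈ 848180 black pixels.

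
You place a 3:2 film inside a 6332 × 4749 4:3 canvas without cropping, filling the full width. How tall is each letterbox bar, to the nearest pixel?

Content height = 6332 × 2/3 ≈ 4221.33 px.
Black = 4749 − 4221.33 = 527.67 px, or 263.83 per bar.

264 px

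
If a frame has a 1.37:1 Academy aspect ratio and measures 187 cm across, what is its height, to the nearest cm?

At 1.37:1 Academy, 187 / 1.370 ≈ 136.50.

136 cm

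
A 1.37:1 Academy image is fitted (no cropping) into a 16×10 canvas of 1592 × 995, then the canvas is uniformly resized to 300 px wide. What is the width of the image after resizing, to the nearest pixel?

In the 1592×995 frame the image fills the height: width = 995 × 1.370 ≈ 1363.15 px.
The frame scales by 300/1592 = 0.1884; 1363.15 × 0.1884 ≈ 256.88 px.

257 px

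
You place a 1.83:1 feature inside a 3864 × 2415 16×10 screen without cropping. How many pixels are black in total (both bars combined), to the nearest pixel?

Since 1.830 > 1.600, the feature is width-limited.
That makes the image 2111.4754 px tall (3864 / 1.830).
Black = 2415 − 2111.4754 = 303.5246 px.
Bar area = 303.5246 × 3864 ≈ 1172819 px.

1172819 pixels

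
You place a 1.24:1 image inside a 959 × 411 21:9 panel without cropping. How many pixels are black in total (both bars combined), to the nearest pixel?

184687 pixels

1.24:1 is narrower than 21:9, so it spans the full height.
Content width = 411 × 1.240 ≈ 509.6400 px.
959 − 509.6400 = 449.3600 px of bars.
That's 449.3600 × 411 ≈ 184687 black pixels.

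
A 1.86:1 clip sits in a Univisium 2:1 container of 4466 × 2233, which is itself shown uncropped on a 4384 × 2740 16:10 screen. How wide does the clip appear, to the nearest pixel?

First fit — 1.86:1 into 4466×2233 spans the height: 4153.38 × 2233.00.
Second fit — the Univisium 2:1 canvas into 4384×2740 spans the width: 4384.00 × 2192.00 (×0.9816 from 4466×2233).
The clip scales with it: width 4153.38 × 0.9816 ≈ 4077.12.

4077 px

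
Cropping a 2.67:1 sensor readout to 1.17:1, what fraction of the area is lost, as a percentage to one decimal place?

56.2%

Going from 2.67:1 to 1.17:1 means cutting width while keeping height.
Area ratio = (1.170)/(2.670) = 43.82%; the remaining 56.18% is cropped out.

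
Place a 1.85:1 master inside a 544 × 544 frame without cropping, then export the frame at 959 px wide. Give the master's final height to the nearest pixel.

At 544×544 the master is width-limited, so height = 544 / 1.850 ≈ 294.05 px.
Scaling 544 → 959 is ×1.7629, so the height becomes 294.05 × 1.7629 ≈ 518.38 px.

518 px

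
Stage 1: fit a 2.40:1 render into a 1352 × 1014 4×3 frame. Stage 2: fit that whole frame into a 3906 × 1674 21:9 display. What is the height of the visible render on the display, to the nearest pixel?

930 px

Inside the 1352×1014 canvas the render is width-limited at 1352.00 × 563.33.
4×3 in 3906×1674: fills the height, so the intermediate becomes 2232.00 × 1674.00 — a scale of ×1.6509.
The render scales with it: height 563.33 × 1.6509 ≈ 930.00.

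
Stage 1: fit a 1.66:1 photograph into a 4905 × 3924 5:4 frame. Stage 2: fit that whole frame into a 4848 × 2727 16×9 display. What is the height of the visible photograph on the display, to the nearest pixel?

2053 px

Inside the 4905×3924 canvas the photograph is width-limited at 4905.00 × 2954.82.
5:4 in 4848×2727: fills the height, so the intermediate becomes 3408.75 × 2727.00 — a scale of ×0.6950.
So the photograph's height is 2954.82 × 0.6950 ≈ 2053.46.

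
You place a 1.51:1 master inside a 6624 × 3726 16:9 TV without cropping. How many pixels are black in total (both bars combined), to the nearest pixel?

1.51:1 is narrower than 16:9, so it spans the full height.
That makes the image 5626.2600 px wide (3726 × 1.510).
6624 − 5626.2600 = 997.7400 px of bars.
Bar area = 997.7400 × 3726 ≈ 3717579 px.

3717579 pixels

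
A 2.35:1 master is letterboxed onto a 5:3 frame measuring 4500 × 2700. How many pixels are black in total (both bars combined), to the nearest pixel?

2.35:1 (2.350) > 5:3 (1.667), so the master fills the width.
The master is 4500 / 2.350 ≈ 1914.8936 px tall.
Leftover height: 2700 − 1914.8936 = 785.1064 px.
Across the 4500-px span: 785.1064 × 4500 ≈ 3532979 px.

3532979 pixels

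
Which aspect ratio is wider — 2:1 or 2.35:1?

2.35:1

2 and 2.35; 2.35 > 2.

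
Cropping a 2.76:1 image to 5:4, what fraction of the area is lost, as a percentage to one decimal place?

Going from 2.76:1 to 5:4 means cutting width while keeping height.
Fraction kept = (1.250)/(2.760) ≈ 45.29%, so 54.71% is lost.

54.7%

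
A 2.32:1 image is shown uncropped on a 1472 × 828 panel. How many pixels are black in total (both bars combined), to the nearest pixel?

Since 2.320 > 1.778, the image is width-limited.
That makes the image 634.4828 px tall (1472 / 2.320).
828 − 634.4828 = 193.5172 px of bars.
Bar area = 193.5172 × 1472 ≈ 284857 px.

284857 pixels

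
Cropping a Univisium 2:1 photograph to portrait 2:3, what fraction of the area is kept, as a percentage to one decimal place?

The height stays; only width is cut (since portrait 2:3 is narrower than Univisium 2:1).
Area ratio = (0.667)/(2.000) = 33.33% retained.

33.3%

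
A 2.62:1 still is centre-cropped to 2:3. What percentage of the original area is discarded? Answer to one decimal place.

The height stays; only width is cut (since 2:3 is narrower than 2.62:1).
(0.667)/(2.620) ≈ 0.254 of the area survives, leaving 74.55% discarded.

74.6%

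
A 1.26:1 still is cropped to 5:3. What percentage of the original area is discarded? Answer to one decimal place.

24.4%

5:3 is wider than 1.26:1, so the crop keeps the full width and trims the height.
(1.260)/(1.667) ≈ 0.756 of the area survives, leaving 24.40% discarded.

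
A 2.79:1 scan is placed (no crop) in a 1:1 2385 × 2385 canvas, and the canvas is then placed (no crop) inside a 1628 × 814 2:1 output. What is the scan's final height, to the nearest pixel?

292 px

First fit — 2.79:1 into 2385×2385 spans the width: 2385.00 × 854.84.
Second fit — the 1:1 canvas into 1628×814 spans the height: 814.00 × 814.00 (×0.3413 from 2385×2385).
The scan scales with it: height 854.84 × 0.3413 ≈ 291.76.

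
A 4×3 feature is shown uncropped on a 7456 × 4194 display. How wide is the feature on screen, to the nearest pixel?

4×3 (1.333) < 16×9 (1.778), so the feature fills the height.
The feature is 4194 × 4/3 ≈ 5592.00 px wide.

5592 px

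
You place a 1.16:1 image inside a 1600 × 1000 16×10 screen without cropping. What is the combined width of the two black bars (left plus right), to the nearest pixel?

440 px

Since 1.160 < 1.600, the image is height-limited.
Content width = 1000 × 1.160 ≈ 1160.00 px.
Leftover width: 1600 − 1160.00 = 440.00 px.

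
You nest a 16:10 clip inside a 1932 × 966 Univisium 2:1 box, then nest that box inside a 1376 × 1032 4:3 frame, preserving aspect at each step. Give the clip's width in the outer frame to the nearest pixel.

16:10 in 1932×966: fills the height, so the clip is 1545.60 × 966.00.
Second fit — the Univisium 2:1 canvas into 1376×1032 spans the width: 1376.00 × 688.00 (×0.7122 from 1932×966).
So the clip's width is 1545.60 × 0.7122 ≈ 1100.80.

1101 px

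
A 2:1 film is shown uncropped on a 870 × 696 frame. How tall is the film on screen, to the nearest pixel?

2:1 (2.000) > 5:4 (1.250), so the film fills the width.
Content height = 870 × 1/2 ≈ 435.00 px.

435 px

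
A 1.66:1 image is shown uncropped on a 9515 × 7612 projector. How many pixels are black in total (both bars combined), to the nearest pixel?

17888888 pixels

Since 1.660 > 1.250, the image is width-limited.
That makes the image 5731.9277 px tall (9515 / 1.660).
Leftover height: 7612 − 5731.9277 = 1880.0723 px.
That's 1880.0723 × 9515 ≈ 17888888 black pixels.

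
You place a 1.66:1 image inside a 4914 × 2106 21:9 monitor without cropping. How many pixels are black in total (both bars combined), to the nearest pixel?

2986392 pixels

Since 1.660 < 2.333, the image is height-limited.
The image is 2106 × 1.660 ≈ 3495.9600 px wide.
Black = 4914 − 3495.9600 = 1418.0400 px.
Across the 2106-px span: 1418.0400 × 2106 ≈ 2986392 px.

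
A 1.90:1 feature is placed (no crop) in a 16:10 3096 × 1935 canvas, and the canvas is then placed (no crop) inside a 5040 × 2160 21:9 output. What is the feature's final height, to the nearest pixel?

1819 px

1.90:1 in 3096×1935: fills the width, so the feature is 3096.00 × 1629.47.
Second fit — the 16:10 canvas into 5040×2160 spans the height: 3456.00 × 2160.00 (×1.1163 from 3096×1935).
The feature scales with it: height 1629.47 × 1.1163 ≈ 1818.95.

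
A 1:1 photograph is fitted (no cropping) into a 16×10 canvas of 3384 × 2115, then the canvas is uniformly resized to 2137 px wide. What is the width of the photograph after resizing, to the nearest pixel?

1336 px

Fitted into 3384×2115, the photograph spans the height; its width is 2115 × 1/1 ≈ 2115.00 px.
Scaling 3384 → 2137 is ×0.6315, so the width becomes 2115.00 × 0.6315 ≈ 1335.62 px.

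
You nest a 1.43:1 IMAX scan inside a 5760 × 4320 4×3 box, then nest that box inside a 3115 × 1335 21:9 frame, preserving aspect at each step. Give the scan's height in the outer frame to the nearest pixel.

1.43:1 IMAX in 5760×4320: fills the width, so the scan is 5760.00 × 4027.97.
The 4×3 canvas is height-limited in 3115×1335, giving 1780.00 × 1335.00; scale factor 0.3090.
The scan scales with it: height 4027.97 × 0.3090 ≈ 1244.76.

1245 px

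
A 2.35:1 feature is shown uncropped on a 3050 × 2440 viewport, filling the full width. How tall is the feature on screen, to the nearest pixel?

The feature is 3050 / 2.350 ≈ 1297.87 px tall.

1298 px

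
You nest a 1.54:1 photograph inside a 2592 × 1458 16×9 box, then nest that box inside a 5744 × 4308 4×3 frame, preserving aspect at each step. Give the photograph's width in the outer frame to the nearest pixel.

4976 px

1.54:1 in 2592×1458: fills the height, so the photograph is 2245.32 × 1458.00.
16×9 in 5744×4308: fills the width, so the intermediate becomes 5744.00 × 3231.00 — a scale of ×2.2160.
So the photograph's width is 2245.32 × 2.2160 ≈ 4975.74.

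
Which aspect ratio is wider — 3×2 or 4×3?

3×2 = 1.5 and 4×3 = 1.333; 1.5 > 1.333.

3×2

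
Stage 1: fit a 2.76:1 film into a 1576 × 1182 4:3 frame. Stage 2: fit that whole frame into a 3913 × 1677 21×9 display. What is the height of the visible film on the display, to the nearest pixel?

810 px

2.76:1 in 1576×1182: fills the width, so the film is 1576.00 × 571.01.
The 4:3 canvas is height-limited in 3913×1677, giving 2236.00 × 1677.00; scale factor 1.4188.
So the film's height is 571.01 × 1.4188 ≈ 810.14.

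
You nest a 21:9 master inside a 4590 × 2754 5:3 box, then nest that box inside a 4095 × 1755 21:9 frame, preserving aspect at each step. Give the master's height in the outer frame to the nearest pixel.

21:9 in 4590×2754: fills the width, so the master is 4590.00 × 1967.14.
5:3 in 4095×1755: fills the height, so the intermediate becomes 2925.00 × 1755.00 — a scale of ×0.6373.
The master scales with it: height 1967.14 × 0.6373 ≈ 1253.57.

1254 px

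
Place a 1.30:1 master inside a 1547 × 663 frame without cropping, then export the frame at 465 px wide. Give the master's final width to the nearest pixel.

259 px

In the 1547×663 frame the master fills the height: width = 663 × 1.300 ≈ 861.90 px.
The frame scales by 465/1547 = 0.3006; 861.90 × 0.3006 ≈ 259.07 px.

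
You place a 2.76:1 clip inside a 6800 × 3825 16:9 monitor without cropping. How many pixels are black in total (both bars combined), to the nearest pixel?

9256377 pixels

2.76:1 (2.760) > 16:9 (1.778), so the clip fills the width.
That makes the image 2463.7681 px tall (6800 / 2.760).
Black = 3825 − 2463.7681 = 1361.2319 px.
Bar area = 1361.2319 × 6800 ≈ 9256377 px.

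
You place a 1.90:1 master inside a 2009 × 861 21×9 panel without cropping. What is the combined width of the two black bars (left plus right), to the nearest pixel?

Since 1.900 < 2.333, the master is height-limited.
Content width = 861 × 1.900 ≈ 1635.90 px.
2009 − 1635.90 = 373.10 px of bars.

373 px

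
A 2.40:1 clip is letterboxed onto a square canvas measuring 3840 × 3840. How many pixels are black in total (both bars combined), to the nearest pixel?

8601600 pixels

2.40:1 is wider than square, so it spans the full width.
The clip is 3840 / 2.400 ≈ 1600.0000 px tall.
3840 − 1600.0000 = 2240.0000 px of bars.
Across the 3840-px span: 2240.0000 × 3840 ≈ 8601600 px.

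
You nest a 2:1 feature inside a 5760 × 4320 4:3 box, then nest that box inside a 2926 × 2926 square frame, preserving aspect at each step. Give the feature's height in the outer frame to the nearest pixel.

1463 px

Inside the 5760×4320 canvas the feature is width-limited at 5760.00 × 2880.00.
Second fit — the 4:3 canvas into 2926×2926 spans the width: 2926.00 × 2194.50 (×0.5080 from 5760×4320).
So the feature's height is 2880.00 × 0.5080 ≈ 1463.00.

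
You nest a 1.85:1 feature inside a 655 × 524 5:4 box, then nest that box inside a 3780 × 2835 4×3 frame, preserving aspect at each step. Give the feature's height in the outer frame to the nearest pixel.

1916 px

Inside the 655×524 canvas the feature is width-limited at 655.00 × 354.05.
5:4 in 3780×2835: fills the height, so the intermediate becomes 3543.75 × 2835.00 — a scale of ×5.4103.
The feature scales with it: height 354.05 × 5.4103 ≈ 1915.54.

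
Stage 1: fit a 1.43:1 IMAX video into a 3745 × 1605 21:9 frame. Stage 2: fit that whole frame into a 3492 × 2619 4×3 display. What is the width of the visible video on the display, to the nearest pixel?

1.43:1 IMAX in 3745×1605: fills the height, so the video is 2295.15 × 1605.00.
The 21:9 canvas is width-limited in 3492×2619, giving 3492.00 × 1496.57; scale factor 0.9324.
Applying the same ×0.9324: 2295.15 → 2140.10.

2140 px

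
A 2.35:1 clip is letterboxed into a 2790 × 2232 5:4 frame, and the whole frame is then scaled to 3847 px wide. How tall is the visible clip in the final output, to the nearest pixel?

1637 px

At 2790×2232 the clip is width-limited, so height = 2790 / 2.350 ≈ 1187.23 px.
The frame scales by 3847/2790 = 1.3789; 1187.23 × 1.3789 ≈ 1637.02 px.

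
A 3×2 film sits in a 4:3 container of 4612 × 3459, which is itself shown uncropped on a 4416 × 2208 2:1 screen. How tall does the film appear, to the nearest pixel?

1963 px

3×2 in 4612×3459: fills the width, so the film is 4612.00 × 3074.67.
Second fit — the 4:3 canvas into 4416×2208 spans the height: 2944.00 × 2208.00 (×0.6383 from 4612×3459).
The film scales with it: height 3074.67 × 0.6383 ≈ 1962.67.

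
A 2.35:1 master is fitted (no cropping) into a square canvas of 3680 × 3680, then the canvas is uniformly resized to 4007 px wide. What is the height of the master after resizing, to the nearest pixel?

Fitted into 3680×3680, the master spans the width; its height is 3680 / 2.350 ≈ 1565.96 px.
Resizing to 4007 px wide multiplies everything by 1.0889: 1565.96 → 1705.11 px.

1705 px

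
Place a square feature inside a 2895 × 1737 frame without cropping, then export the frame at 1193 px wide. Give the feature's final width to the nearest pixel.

In the 2895×1737 frame the feature fills the height: width = 1737 × 1/1 ≈ 1737.00 px.
Scaling 2895 → 1193 is ×0.4121, so the width becomes 1737.00 × 0.4121 ≈ 715.80 px.

716 px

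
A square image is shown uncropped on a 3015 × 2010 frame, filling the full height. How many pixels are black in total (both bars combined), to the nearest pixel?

2020050 pixels

That makes the image 2010.0000 px wide (2010 × 1/1).
Leftover width: 3015 − 2010.0000 = 1005.0000 px.
Bar area = 1005.0000 × 2010 ≈ 2020050 px.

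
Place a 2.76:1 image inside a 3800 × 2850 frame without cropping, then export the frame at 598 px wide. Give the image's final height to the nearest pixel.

217 px

At 3800×2850 the image is width-limited, so height = 3800 / 2.760 ≈ 1376.81 px.
Resizing to 598 px wide multiplies everything by 0.1574: 1376.81 → 216.67 px.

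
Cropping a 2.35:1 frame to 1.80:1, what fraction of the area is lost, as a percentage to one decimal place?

Going from 2.35:1 to 1.80:1 means cutting width while keeping height.
(1.800)/(2.350) ≈ 0.766 of the area survives, leaving 23.40% discarded.

23.4%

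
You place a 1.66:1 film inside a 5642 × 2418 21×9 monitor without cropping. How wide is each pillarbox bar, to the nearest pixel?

814 px

1.66:1 is narrower than 21×9, so it spans the full height.
Content width = 2418 × 1.660 ≈ 4013.88 px.
Black = 5642 − 4013.88 = 1628.12 px, or 814.06 per bar.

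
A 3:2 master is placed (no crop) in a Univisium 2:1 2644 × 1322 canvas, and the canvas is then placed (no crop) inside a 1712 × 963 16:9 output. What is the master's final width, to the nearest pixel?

1284 px

3:2 in 2644×1322: fills the height, so the master is 1983.00 × 1322.00.
Univisium 2:1 in 1712×963: fills the width, so the intermediate becomes 1712.00 × 856.00 — a scale of ×0.6475.
The master scales with it: width 1983.00 × 0.6475 ≈ 1284.00.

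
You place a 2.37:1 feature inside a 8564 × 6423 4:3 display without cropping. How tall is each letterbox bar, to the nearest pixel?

Since 2.370 > 1.333, the feature is width-limited.
That makes the image 3613.50 px tall (8564 / 2.370).
Black = 6423 − 3613.50 = 2809.50 px, or 1404.75 per bar.

1405 px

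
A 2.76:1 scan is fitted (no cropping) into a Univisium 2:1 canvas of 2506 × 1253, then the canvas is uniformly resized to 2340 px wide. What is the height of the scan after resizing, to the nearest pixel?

In the 2506×1253 frame the scan fills the width: height = 2506 / 2.760 ≈ 907.97 px.
The frame scales by 2340/2506 = 0.9338; 907.97 × 0.9338 ≈ 847.83 px.

848 px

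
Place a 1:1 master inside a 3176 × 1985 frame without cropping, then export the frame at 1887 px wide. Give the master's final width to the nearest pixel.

1179 px

Fitted into 3176×1985, the master spans the height; its width is 1985 × 1/1 ≈ 1985.00 px.
Scaling 3176 → 1887 is ×0.5941, so the width becomes 1985.00 × 0.5941 ≈ 1179.38 px.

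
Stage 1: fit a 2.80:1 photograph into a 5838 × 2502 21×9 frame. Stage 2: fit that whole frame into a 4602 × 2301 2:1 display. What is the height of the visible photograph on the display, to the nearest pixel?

2.80:1 in 5838×2502: fills the width, so the photograph is 5838.00 × 2085.00.
21×9 in 4602×2301: fills the width, so the intermediate becomes 4602.00 × 1972.29 — a scale of ×0.7883.
So the photograph's height is 2085.00 × 0.7883 ≈ 1643.57.

1644 px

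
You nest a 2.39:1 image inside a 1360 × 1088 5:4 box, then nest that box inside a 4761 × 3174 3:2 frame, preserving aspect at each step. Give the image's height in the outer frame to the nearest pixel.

1660 px

First fit — 2.39:1 into 1360×1088 spans the width: 1360.00 × 569.04.
5:4 in 4761×3174: fills the height, so the intermediate becomes 3967.50 × 3174.00 — a scale of ×2.9173.
The image scales with it: height 569.04 × 2.9173 ≈ 1660.04.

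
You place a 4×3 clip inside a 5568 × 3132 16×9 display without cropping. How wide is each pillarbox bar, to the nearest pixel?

696 px

4×3 (1.333) < 16×9 (1.778), so the clip fills the height.
That makes the image 4176.00 px wide (3132 × 4/3).
5568 − 4176.00 = 1392.00 px of bars (696.00 each).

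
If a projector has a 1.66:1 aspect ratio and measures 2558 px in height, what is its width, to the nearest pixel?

Width = 2558 × 1.660 = 4246.28.

4246 px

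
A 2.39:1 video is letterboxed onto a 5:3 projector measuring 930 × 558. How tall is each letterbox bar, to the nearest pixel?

84 px

2.39:1 is wider than 5:3, so it spans the full width.
That makes the image 389.12 px tall (930 / 2.390).
558 − 389.12 = 168.88 px of bars (84.44 each).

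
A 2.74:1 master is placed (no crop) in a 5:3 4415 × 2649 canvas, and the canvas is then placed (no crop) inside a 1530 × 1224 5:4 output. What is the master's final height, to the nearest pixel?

558 px

2.74:1 in 4415×2649: fills the width, so the master is 4415.00 × 1611.31.
The 5:3 canvas is width-limited in 1530×1224, giving 1530.00 × 918.00; scale factor 0.3465.
Applying the same ×0.3465: 1611.31 → 558.39.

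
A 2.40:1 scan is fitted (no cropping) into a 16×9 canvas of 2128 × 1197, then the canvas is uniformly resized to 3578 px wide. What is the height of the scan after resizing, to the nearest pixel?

1491 px

In the 2128×1197 frame the scan fills the width: height = 2128 / 2.400 ≈ 886.67 px.
Resizing to 3578 px wide multiplies everything by 1.6814: 886.67 → 1490.83 px.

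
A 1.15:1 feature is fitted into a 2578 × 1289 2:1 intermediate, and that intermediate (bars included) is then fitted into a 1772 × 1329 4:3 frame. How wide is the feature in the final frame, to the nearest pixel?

1.15:1 in 2578×1289: fills the height, so the feature is 1482.35 × 1289.00.
2:1 in 1772×1329: fills the width, so the intermediate becomes 1772.00 × 886.00 — a scale of ×0.6874.
Applying the same ×0.6874: 1482.35 → 1018.90.

1019 px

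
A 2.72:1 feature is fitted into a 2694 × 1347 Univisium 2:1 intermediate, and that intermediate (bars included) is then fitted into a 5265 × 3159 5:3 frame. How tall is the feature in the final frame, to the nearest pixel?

Inside the 2694×1347 canvas the feature is width-limited at 2694.00 × 990.44.
Second fit — the Univisium 2:1 canvas into 5265×3159 spans the width: 5265.00 × 2632.50 (×1.9543 from 2694×1347).
Applying the same ×1.9543: 990.44 → 1935.66.

1936 px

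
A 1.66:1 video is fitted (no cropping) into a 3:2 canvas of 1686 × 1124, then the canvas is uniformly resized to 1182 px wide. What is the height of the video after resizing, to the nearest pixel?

In the 1686×1124 frame the video fills the width: height = 1686 / 1.660 ≈ 1015.66 px.
The frame scales by 1182/1686 = 0.7011; 1015.66 × 0.7011 ≈ 712.05 px.

712 px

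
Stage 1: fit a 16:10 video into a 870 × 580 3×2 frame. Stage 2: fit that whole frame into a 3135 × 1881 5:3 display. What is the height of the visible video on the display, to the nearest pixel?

1763 px

First fit — 16:10 into 870×580 spans the width: 870.00 × 543.75.
3×2 in 3135×1881: fills the height, so the intermediate becomes 2821.50 × 1881.00 — a scale of ×3.2431.
So the video's height is 543.75 × 3.2431 ≈ 1763.44.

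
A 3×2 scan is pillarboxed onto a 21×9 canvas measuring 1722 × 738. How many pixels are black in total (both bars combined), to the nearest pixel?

453870 pixels

3×2 is narrower than 21×9, so it spans the full height.
That makes the image 1107.0000 px wide (738 × 3/2).
1722 − 1107.0000 = 615.0000 px of bars.
Bar area = 615.0000 × 738 ≈ 453870 px.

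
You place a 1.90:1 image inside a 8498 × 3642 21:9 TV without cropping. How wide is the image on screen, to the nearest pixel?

1.90:1 is narrower than 21:9, so it spans the full height.
Content width = 3642 × 1.900 ≈ 6919.80 px.

6920 px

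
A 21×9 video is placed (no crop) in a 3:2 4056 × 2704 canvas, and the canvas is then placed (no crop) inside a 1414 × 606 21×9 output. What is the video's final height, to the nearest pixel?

390 px

21×9 in 4056×2704: fills the width, so the video is 4056.00 × 1738.29.
3:2 in 1414×606: fills the height, so the intermediate becomes 909.00 × 606.00 — a scale of ×0.2241.
The video scales with it: height 1738.29 × 0.2241 ≈ 389.57.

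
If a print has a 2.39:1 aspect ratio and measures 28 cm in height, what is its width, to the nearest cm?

Width = 28 × 2.390 = 66.92.

67 cm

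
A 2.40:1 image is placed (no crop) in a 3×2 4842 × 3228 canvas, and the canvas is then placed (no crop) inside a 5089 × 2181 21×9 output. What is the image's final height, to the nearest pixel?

Inside the 4842×3228 canvas the image is width-limited at 4842.00 × 2017.50.
Second fit — the 3×2 canvas into 5089×2181 spans the height: 3271.50 × 2181.00 (×0.6757 from 4842×3228).
So the image's height is 2017.50 × 0.6757 ≈ 1363.12.

1363 px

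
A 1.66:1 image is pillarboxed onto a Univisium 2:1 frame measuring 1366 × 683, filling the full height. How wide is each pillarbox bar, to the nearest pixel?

That makes the image 1133.78 px wide (683 × 1.660).
Black = 1366 − 1133.78 = 232.22 px, or 116.11 per bar.

116 px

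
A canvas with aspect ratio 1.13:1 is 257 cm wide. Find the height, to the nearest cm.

At 1.13:1, 257 / 1.130 ≈ 227.43.

227 cm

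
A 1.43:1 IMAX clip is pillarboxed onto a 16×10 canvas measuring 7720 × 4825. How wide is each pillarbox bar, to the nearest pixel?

410 px

1.43:1 IMAX is narrower than 16×10, so it spans the full height.
Content width = 4825 × 1.430 ≈ 6899.75 px.
Black = 7720 − 6899.75 = 820.25 px, or 410.12 per bar.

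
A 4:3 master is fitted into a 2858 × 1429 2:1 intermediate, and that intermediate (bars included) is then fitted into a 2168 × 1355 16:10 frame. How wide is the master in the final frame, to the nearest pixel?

Inside the 2858×1429 canvas the master is height-limited at 1905.33 × 1429.00.
2:1 in 2168×1355: fills the width, so the intermediate becomes 2168.00 × 1084.00 — a scale of ×0.7586.
The master scales with it: width 1905.33 × 0.7586 ≈ 1445.33.

1445 px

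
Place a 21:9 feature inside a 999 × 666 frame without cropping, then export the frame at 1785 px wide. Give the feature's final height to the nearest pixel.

765 px

Fitted into 999×666, the feature spans the width; its height is 999 × 9/21 ≈ 428.14 px.
The frame scales by 1785/999 = 1.7868; 428.14 × 1.7868 ≈ 765.00 px.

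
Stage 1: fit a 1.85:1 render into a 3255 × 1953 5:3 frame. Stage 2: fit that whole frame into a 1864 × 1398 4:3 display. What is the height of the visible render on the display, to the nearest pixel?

First fit — 1.85:1 into 3255×1953 spans the width: 3255.00 × 1759.46.
Second fit — the 5:3 canvas into 1864×1398 spans the width: 1864.00 × 1118.40 (×0.5727 from 3255×1953).
The render scales with it: height 1759.46 × 0.5727 ≈ 1007.57.

1008 px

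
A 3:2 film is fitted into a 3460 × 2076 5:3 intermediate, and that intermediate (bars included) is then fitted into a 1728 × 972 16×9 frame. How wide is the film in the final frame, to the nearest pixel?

Inside the 3460×2076 canvas the film is height-limited at 3114.00 × 2076.00.
5:3 in 1728×972: fills the height, so the intermediate becomes 1620.00 × 972.00 — a scale of ×0.4682.
Applying the same ×0.4682: 3114.00 → 1458.00.

1458 px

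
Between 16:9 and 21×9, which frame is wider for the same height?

16:9 = 1.778 and 21×9 = 2.333; 2.333 > 1.778.

21×9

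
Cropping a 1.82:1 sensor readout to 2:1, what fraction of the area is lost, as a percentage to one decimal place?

2:1 is wider than 1.82:1, so the crop keeps the full width and trims the height.
(1.820)/(2.000) ≈ 0.910 of the area survives, leaving 9.00% discarded.

9.0%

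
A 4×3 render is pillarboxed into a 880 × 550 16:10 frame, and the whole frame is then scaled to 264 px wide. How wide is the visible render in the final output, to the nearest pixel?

220 px

Fitted into 880×550, the render spans the height; its width is 550 × 4/3 ≈ 733.33 px.
Scaling 880 → 264 is ×0.3000, so the width becomes 733.33 × 0.3000 ≈ 220.00 px.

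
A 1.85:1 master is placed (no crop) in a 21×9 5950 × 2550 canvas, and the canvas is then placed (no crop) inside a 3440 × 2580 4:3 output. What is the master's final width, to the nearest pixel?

2727 px

First fit — 1.85:1 into 5950×2550 spans the height: 4717.50 × 2550.00.
Second fit — the 21×9 canvas into 3440×2580 spans the width: 3440.00 × 1474.29 (×0.5782 from 5950×2550).
The master scales with it: width 4717.50 × 0.5782 ≈ 2727.43.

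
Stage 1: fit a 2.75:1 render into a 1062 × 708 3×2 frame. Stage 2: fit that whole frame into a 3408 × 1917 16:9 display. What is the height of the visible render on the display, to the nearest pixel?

1046 px

Inside the 1062×708 canvas the render is width-limited at 1062.00 × 386.18.
The 3×2 canvas is height-limited in 3408×1917, giving 2875.50 × 1917.00; scale factor 2.7076.
So the render's height is 386.18 × 2.7076 ≈ 1045.64.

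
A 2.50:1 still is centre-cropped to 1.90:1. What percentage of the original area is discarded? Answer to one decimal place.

1.90:1 is narrower than 2.50:1, so the crop keeps the full height and trims the width.
Fraction kept = (1.900)/(2.500) ≈ 76.00%, so 24.00% is lost.

24.0%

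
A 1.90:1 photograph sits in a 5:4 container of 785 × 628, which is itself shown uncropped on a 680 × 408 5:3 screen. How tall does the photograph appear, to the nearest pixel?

Inside the 785×628 canvas the photograph is width-limited at 785.00 × 413.16.
The 5:4 canvas is height-limited in 680×408, giving 510.00 × 408.00; scale factor 0.6497.
Applying the same ×0.6497: 413.16 → 268.42.

268 px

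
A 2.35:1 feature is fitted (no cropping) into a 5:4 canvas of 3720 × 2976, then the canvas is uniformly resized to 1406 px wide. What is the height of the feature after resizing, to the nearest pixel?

In the 3720×2976 frame the feature fills the width: height = 3720 / 2.350 ≈ 1582.98 px.
The frame scales by 1406/3720 = 0.3780; 1582.98 × 0.3780 ≈ 598.30 px.

598 px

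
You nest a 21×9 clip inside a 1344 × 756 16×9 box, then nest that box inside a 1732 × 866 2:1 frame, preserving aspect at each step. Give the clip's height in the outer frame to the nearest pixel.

660 px

First fit — 21×9 into 1344×756 spans the width: 1344.00 × 576.00.
The 16×9 canvas is height-limited in 1732×866, giving 1539.56 × 866.00; scale factor 1.1455.
Applying the same ×1.1455: 576.00 → 659.81.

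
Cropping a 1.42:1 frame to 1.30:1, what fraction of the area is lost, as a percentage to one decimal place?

8.5%

Going from 1.42:1 to 1.30:1 means cutting width while keeping height.
Area ratio = (1.300)/(1.420) = 91.55%; the remaining 8.45% is cropped out.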